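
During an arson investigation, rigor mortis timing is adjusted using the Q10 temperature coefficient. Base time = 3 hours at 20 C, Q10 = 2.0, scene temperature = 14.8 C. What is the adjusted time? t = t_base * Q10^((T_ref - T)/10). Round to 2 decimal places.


Rigor mortis time adjustment:
Exponent = (T_ref - T_actual) / 10 = (20 - 14.8) / 10 = 0.52
Q10 factor = 2.0^0.52 = 1.43396
t_adjusted = 3 * 1.43396 = 4.30 hours

4.30


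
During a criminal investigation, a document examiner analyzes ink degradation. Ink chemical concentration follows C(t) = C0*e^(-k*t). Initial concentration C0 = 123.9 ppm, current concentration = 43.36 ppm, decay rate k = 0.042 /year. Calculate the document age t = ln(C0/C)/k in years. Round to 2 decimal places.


Document age estimation:
C0/C = 123.9 / 43.36 = 2.857472
ln(C0/C) = 1.049937
t = 1.049937 / 0.042 = 25.00 years

25.00


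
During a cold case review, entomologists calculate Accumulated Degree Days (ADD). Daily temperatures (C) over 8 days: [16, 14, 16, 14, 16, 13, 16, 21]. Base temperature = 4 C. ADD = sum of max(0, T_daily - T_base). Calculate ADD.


Computing ADD day by day:
Day 1: max(0, 16 - 4) = 12
Day 2: max(0, 14 - 4) = 10
Day 3: max(0, 16 - 4) = 12
Day 4: max(0, 14 - 4) = 10
Day 5: max(0, 16 - 4) = 12
Day 6: max(0, 13 - 4) = 9
Day 7: max(0, 16 - 4) = 12
Day 8: max(0, 21 - 4) = 17
Total ADD = 94

94


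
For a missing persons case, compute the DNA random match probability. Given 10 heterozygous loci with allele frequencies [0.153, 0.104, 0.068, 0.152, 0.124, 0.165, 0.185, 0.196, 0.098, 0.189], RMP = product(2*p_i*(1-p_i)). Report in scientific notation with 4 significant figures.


Computing RMP for 10 loci:
Locus 1: 2 * 0.153 * 0.847 = 0.259182
Locus 2: 2 * 0.104 * 0.896 = 0.186368
Locus 3: 2 * 0.068 * 0.932 = 0.126752
Locus 4: 2 * 0.152 * 0.848 = 0.257792
Locus 5: 2 * 0.124 * 0.876 = 0.217248
Locus 6: 2 * 0.165 * 0.835 = 0.27555
Locus 7: 2 * 0.185 * 0.815 = 0.30155
Locus 8: 2 * 0.196 * 0.804 = 0.315168
Locus 9: 2 * 0.098 * 0.902 = 0.176792
Locus 10: 2 * 0.189 * 0.811 = 0.306558
RMP = 4.867e-07

4.867e-07


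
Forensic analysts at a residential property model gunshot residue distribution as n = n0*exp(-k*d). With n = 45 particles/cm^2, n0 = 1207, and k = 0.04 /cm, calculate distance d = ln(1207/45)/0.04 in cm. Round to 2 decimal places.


GSR distance calculation:
n0/n = 1207 / 45 = 26.822222
ln(n0/n) = 3.289231
d = 3.289231 / 0.04 = 82.23 cm

82.23


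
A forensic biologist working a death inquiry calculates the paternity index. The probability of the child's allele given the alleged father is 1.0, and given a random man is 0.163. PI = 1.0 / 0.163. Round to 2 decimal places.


Paternity Index calculation:
PI = P(allele|father) / P(allele|random)
PI = 1.0 / 0.163
PI = 6.13

6.13


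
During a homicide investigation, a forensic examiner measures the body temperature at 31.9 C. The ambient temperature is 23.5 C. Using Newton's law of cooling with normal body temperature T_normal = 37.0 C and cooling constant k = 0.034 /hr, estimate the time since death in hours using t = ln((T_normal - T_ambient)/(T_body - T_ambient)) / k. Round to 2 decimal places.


Using Newton's law of cooling:
t = ln((T_normal - T_ambient) / (T_body - T_ambient)) / k
T_normal - T_ambient = 13.5
T_body - T_ambient = 8.4
Ratio = 1.607143
ln(ratio) = 0.474458
t = 0.474458 / 0.034 = 13.95 hours

13.95


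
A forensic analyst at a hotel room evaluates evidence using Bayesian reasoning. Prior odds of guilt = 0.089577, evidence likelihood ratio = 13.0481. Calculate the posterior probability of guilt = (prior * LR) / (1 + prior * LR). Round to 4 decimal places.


Bayesian evidence evaluation:
Posterior odds = prior_odds * LR = 0.089577 * 13.0481 = 1.16881
Posterior probability = posterior_odds / (1 + posterior_odds)
= 1.16881 / (1 + 1.16881)
= 1.16881 / 2.16881
= 0.5389

0.5389


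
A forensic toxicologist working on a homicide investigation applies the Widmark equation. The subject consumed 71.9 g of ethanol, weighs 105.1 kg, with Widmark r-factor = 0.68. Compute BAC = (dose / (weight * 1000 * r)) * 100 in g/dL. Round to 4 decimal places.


Applying the Widmark formula:
BAC = (dose_g / (body_wt * 1000 * r)) * 100
Denominator = 105.1 * 1000 * 0.68 = 71468
BAC = (71.9 / 71468) * 100
BAC = 0.1006 g/dL

0.1006


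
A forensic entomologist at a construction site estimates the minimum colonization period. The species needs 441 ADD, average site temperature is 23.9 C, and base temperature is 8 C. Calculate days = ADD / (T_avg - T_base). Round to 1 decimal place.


Insect development time:
Effective temperature = avg_temp - T_base = 23.9 - 8 = 15.9 C
Days = ADD / effective_temp = 441 / 15.9 = 27.7 days

27.7


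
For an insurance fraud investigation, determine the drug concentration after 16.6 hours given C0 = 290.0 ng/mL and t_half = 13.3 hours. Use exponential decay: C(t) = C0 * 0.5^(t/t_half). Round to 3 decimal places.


Drug concentration decay:
Number of half-lives = t / t_half = 16.6 / 13.3 = 1.24812
Decay factor = 0.5^1.24812 = 0.42099646
C(t) = 290.0 * 0.42099646 = 122.089 ng/mL

122.089


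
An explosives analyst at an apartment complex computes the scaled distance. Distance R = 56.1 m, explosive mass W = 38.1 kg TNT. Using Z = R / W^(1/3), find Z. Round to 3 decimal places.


Scaled distance calculation:
W^(1/3) = 38.1^(1/3) = 3.364922
Z = R / W^(1/3) = 56.1 / 3.364922
Z = 16.672 m/kg^(1/3)

16.672


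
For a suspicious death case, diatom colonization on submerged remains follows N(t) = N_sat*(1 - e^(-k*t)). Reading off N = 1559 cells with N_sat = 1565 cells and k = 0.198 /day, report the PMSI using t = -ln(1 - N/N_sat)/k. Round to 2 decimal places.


PMSI from diatom colonization curve:
N / N_sat = 1559 / 1565 = 0.996166
1 - N/N_sat = 0.003834
ln(1 - N/N_sat) = -5.563847
t = -ln(1 - N/N_sat) / k = -(-5.563847) / 0.198 = 28.10 days

28.10


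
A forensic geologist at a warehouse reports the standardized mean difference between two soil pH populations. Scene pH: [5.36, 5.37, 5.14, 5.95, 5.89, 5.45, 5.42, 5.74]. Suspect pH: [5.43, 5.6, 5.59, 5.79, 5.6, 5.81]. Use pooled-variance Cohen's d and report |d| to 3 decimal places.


Pooled-variance Cohen's d for soil pH comparison:
Scene mean = 44.32 / 8 = 5.54
Suspect mean = 33.82 / 6 = 5.636667
Scene sample variance s_s^2 = 0.082057
Suspect sample variance s_c^2 = 0.020227
Pooled variance = ((n_s-1)*s_s^2 + (n_c-1)*s_c^2) / (n_s + n_c - 2) = 0.056294
Pooled SD = sqrt(0.056294) = 0.237264
Mean difference = -0.096667
|d| = |-0.096667| / 0.237264 = 0.407

0.407


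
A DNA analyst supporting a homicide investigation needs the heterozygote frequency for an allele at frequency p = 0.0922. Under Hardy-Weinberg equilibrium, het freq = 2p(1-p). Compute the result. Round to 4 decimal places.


Hardy-Weinberg heterozygote frequency:
q = 1 - p = 1 - 0.0922 = 0.9078
2pq = 2 * 0.0922 * 0.9078 = 0.1674

0.1674


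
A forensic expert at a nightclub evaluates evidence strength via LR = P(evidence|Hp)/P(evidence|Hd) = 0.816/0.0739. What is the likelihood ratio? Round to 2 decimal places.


Likelihood ratio calculation:
LR = P(E|Hp) / P(E|Hd)
LR = 0.816 / 0.0739
LR = 11.04

11.04


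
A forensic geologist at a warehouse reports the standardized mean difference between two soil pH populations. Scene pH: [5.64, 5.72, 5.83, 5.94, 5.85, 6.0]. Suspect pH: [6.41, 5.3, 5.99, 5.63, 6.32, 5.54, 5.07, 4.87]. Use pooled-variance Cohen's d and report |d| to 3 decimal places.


Pooled-variance Cohen's d for soil pH comparison:
Scene mean = 34.98 / 6 = 5.83
Suspect mean = 45.13 / 8 = 5.64125
Scene sample variance s_s^2 = 0.01792
Suspect sample variance s_c^2 = 0.317327
Pooled variance = ((n_s-1)*s_s^2 + (n_c-1)*s_c^2) / (n_s + n_c - 2) = 0.192574
Pooled SD = sqrt(0.192574) = 0.438833
Mean difference = 0.18875
|d| = |0.18875| / 0.438833 = 0.430

0.430


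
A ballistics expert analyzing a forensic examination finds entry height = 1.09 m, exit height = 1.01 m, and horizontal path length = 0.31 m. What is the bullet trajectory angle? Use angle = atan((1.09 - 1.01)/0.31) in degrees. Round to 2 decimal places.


Bullet trajectory angle:
Height difference = 1.09 - 1.01 = 0.08 m
angle = atan(0.08 / 0.31)
angle = atan(0.258065)
angle = 14.47 degrees

14.47


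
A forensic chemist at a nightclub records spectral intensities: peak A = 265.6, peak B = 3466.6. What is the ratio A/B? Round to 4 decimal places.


Spectral peak ratio:
Peak A = 265.6 counts
Peak B = 3466.6 counts
Ratio = 265.6 / 3466.6 = 0.0766

0.0766


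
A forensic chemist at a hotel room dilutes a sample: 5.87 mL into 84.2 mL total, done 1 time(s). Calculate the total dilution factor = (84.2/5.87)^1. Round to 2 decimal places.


Dilution factor calculation:
Single dilution = V_total / V_sample = 84.2 / 5.87 ≈ 14.344123
Number of dilutions = 1
Total DF = (84.2 / 5.87)^1 (full precision, rounded at the end) = 14.34

14.34


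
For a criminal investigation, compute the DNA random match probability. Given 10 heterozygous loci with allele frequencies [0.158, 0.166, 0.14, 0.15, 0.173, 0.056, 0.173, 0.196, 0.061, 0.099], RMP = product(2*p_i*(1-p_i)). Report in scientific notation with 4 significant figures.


Computing RMP for 10 loci:
Locus 1: 2 * 0.158 * 0.842 = 0.266072
Locus 2: 2 * 0.166 * 0.834 = 0.276888
Locus 3: 2 * 0.14 * 0.86 = 0.2408
Locus 4: 2 * 0.15 * 0.85 = 0.255
Locus 5: 2 * 0.173 * 0.827 = 0.286142
Locus 6: 2 * 0.056 * 0.944 = 0.105728
Locus 7: 2 * 0.173 * 0.827 = 0.286142
Locus 8: 2 * 0.196 * 0.804 = 0.315168
Locus 9: 2 * 0.061 * 0.939 = 0.114558
Locus 10: 2 * 0.099 * 0.901 = 0.178398
RMP = 2.522e-07

2.522e-07


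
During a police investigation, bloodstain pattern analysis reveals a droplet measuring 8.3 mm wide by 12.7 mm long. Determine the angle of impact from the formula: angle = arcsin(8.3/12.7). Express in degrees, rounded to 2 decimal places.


Blood spatter impact angle calculation:
width / length = 8.3 / 12.7 = 0.653543
angle = arcsin(0.653543)
angle = 40.81 degrees

40.81


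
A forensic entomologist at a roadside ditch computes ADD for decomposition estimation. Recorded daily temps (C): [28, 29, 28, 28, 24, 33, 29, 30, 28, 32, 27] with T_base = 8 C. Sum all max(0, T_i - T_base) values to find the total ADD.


Computing ADD day by day:
Day 1: max(0, 28 - 8) = 20
Day 2: max(0, 29 - 8) = 21
Day 3: max(0, 28 - 8) = 20
Day 4: max(0, 28 - 8) = 20
Day 5: max(0, 24 - 8) = 16
Day 6: max(0, 33 - 8) = 25
Day 7: max(0, 29 - 8) = 21
Day 8: max(0, 30 - 8) = 22
Day 9: max(0, 28 - 8) = 20
Day 10: max(0, 32 - 8) = 24
Day 11: max(0, 27 - 8) = 19
Total ADD = 228

228


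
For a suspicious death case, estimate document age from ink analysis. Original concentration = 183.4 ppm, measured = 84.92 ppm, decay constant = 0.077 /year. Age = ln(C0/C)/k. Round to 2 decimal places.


Document age estimation:
C0/C = 183.4 / 84.92 = 2.15968
ln(C0/C) = 0.76996
t = 0.76996 / 0.077 = 10.00 years

10.00


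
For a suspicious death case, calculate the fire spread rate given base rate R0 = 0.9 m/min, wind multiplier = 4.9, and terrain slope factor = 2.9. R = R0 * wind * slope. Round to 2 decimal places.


Fire spread rate calculation:
R = R0 * wind_factor * slope_factor
= 0.9 * 4.9 * 2.9
= 4.41 * 2.9
= 12.79 m/min

12.79


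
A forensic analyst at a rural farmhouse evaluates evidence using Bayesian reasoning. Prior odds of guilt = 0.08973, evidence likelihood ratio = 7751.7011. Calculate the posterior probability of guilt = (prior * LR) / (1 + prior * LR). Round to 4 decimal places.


Bayesian evidence evaluation:
Posterior odds = prior_odds * LR = 0.08973 * 7751.7011 = 695.5601
Posterior probability = posterior_odds / (1 + posterior_odds)
= 695.5601 / (1 + 695.5601)
= 695.5601 / 696.5601
= 0.9986

0.9986


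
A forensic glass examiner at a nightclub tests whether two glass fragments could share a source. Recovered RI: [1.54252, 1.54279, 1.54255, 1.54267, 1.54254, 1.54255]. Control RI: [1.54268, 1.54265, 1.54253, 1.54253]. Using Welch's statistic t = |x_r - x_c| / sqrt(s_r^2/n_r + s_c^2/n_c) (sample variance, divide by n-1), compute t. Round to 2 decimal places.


Welch's t-criterion for glass RI comparison:
Recovered mean = sum / n_r = 9.25562 / 6 = 1.5426033
Control mean = sum / n_c = 6.17039 / 4 = 1.5425975
Recovered sample variance s_r^2 = 1.11867e-08
Control sample variance s_c^2 = 6.225e-09
Welch SE (unpooled) = sqrt(s_r^2/n_r + s_c^2/n_c) = sqrt(1.86444e-09 + 1.55625e-09) = sqrt(3.42069e-09) = 5.84867e-05
|mean_r - mean_c| = 5.83333e-06
t = 5.83333e-06 / 5.84867e-05 = 0.10

0.10


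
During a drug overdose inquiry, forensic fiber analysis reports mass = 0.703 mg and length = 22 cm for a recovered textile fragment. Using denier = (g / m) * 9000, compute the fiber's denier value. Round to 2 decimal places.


Denier calculation:
Mass in grams = 0.703 mg / 1000 = 0.000703 g
Length in meters = 22 cm / 100 = 0.22 m
Linear density = mass / length = 0.000703 / 0.22 = 0.00319545 g/m
Denier = (g/m) * 9000 = 0.00319545 * 9000 = 28.76

28.76


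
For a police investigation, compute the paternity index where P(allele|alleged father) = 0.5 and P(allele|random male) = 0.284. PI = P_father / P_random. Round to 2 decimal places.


Paternity Index calculation:
PI = P(allele|father) / P(allele|random)
PI = 0.5 / 0.284
PI = 1.76

1.76


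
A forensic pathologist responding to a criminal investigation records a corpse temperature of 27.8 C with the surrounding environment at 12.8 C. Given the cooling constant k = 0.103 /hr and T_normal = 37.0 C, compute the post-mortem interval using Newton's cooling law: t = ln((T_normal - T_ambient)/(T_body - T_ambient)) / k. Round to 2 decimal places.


Using Newton's law of cooling:
t = ln((T_normal - T_ambient) / (T_body - T_ambient)) / k
T_normal - T_ambient = 24.2
T_body - T_ambient = 15.0
Ratio = 1.613333
ln(ratio) = 0.478302
t = 0.478302 / 0.103 = 4.64 hours

4.64


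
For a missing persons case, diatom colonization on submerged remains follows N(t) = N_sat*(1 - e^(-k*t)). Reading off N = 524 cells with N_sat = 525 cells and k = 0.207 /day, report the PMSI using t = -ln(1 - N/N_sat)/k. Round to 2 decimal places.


PMSI from diatom colonization curve:
N / N_sat = 524 / 525 = 0.998095
1 - N/N_sat = 0.001905
ln(1 - N/N_sat) = -6.263273
t = -ln(1 - N/N_sat) / k = -(-6.263273) / 0.207 = 30.26 days

30.26


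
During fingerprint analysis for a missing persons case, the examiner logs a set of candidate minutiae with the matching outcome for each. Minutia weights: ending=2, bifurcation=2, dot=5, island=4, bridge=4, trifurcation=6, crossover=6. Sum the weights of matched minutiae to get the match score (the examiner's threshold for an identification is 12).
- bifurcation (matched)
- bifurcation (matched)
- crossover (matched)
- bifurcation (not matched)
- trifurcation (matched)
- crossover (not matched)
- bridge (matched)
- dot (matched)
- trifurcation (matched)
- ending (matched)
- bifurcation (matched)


Weighted minutiae match score:
  bifurcation: matched, +2 (running total 2)
  bifurcation: matched, +2 (running total 4)
  crossover: matched, +6 (running total 10)
  bifurcation: not matched, +0
  trifurcation: matched, +6 (running total 16)
  crossover: not matched, +0
  bridge: matched, +4 (running total 20)
  dot: matched, +5 (running total 25)
  trifurcation: matched, +6 (running total 31)
  ending: matched, +2 (running total 33)
  bifurcation: matched, +2 (running total 35)
Total score = 35
Threshold = 12; verdict = identification

35


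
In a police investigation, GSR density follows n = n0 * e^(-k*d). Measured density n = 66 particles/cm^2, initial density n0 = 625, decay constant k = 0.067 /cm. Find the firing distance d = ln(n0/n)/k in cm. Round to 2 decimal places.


GSR distance calculation:
n0/n = 625 / 66 = 9.469697
ln(n0/n) = 2.248097
d = 2.248097 / 0.067 = 33.55 cm

33.55


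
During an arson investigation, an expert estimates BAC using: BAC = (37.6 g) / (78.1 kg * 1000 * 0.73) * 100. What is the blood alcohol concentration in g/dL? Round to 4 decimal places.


Applying the Widmark formula:
BAC = (dose_g / (body_wt * 1000 * r)) * 100
Denominator = 78.1 * 1000 * 0.73 = 57013
BAC = (37.6 / 57013) * 100
BAC = 0.0659 g/dL

0.0659


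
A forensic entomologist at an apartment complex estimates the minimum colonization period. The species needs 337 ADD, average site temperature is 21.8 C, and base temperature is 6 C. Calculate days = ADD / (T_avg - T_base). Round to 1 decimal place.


Insect development time:
Effective temperature = avg_temp - T_base = 21.8 - 6 = 15.8 C
Days = ADD / effective_temp = 337 / 15.8 = 21.3 days

21.3


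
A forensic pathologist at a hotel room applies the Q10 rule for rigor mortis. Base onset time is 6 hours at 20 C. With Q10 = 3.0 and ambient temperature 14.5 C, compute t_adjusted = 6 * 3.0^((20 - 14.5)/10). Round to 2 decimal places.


Rigor mortis time adjustment:
Exponent = (T_ref - T_actual) / 10 = (20 - 14.5) / 10 = 0.55
Q10 factor = 3.0^0.55 = 1.82986
t_adjusted = 6 * 1.82986 = 10.98 hours

10.98


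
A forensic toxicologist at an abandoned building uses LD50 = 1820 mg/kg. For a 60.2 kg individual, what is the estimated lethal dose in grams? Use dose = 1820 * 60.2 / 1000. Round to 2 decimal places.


Lethal dose calculation:
Lethal dose = LD50 * body_weight / 1000
= 1820 * 60.2 / 1000
= 109564 / 1000
= 109.56 g

109.56


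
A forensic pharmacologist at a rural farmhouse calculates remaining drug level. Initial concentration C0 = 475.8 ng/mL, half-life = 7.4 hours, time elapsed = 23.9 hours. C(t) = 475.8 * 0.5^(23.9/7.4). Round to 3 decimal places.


Drug concentration decay:
Number of half-lives = t / t_half = 23.9 / 7.4 = 3.22973
Decay factor = 0.5^3.22973 = 0.10659931
C(t) = 475.8 * 0.10659931 = 50.720 ng/mL

50.720


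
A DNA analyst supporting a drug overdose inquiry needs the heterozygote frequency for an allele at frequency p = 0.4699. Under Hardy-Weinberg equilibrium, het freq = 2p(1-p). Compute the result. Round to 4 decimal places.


Hardy-Weinberg heterozygote frequency:
q = 1 - p = 1 - 0.4699 = 0.5301
2pq = 2 * 0.4699 * 0.5301 = 0.4982

0.4982


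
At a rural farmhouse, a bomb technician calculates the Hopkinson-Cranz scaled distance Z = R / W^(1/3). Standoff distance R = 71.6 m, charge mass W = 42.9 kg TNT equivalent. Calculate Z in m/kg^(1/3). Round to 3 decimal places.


Scaled distance calculation:
W^(1/3) = 42.9^(1/3) = 3.50068
Z = R / W^(1/3) = 71.6 / 3.50068
Z = 20.453 m/kg^(1/3)

20.453


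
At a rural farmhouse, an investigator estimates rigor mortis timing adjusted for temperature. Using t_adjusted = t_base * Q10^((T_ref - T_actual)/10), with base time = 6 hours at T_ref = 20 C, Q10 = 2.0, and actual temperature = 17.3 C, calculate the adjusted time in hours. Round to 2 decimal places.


Rigor mortis time adjustment:
Exponent = (T_ref - T_actual) / 10 = (20 - 17.3) / 10 = 0.27
Q10 factor = 2.0^0.27 = 1.20581
t_adjusted = 6 * 1.20581 = 7.23 hours

7.23


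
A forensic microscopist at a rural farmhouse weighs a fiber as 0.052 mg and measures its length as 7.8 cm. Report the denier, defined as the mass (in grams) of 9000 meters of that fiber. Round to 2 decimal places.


Denier calculation:
Mass in grams = 0.052 mg / 1000 = 0.000052 g
Length in meters = 7.8 cm / 100 = 0.078 m
Linear density = mass / length = 0.000052 / 0.078 = 0.00066667 g/m
Denier = (g/m) * 9000 = 0.00066667 * 9000 = 6.00

6.00


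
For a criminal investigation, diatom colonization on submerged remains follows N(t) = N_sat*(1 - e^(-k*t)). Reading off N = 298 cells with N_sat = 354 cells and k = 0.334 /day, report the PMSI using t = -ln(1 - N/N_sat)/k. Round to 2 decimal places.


PMSI from diatom colonization curve:
N / N_sat = 298 / 354 = 0.841808
1 - N/N_sat = 0.158192
ln(1 - N/N_sat) = -1.843946
t = -ln(1 - N/N_sat) / k = -(-1.843946) / 0.334 = 5.52 days

5.52


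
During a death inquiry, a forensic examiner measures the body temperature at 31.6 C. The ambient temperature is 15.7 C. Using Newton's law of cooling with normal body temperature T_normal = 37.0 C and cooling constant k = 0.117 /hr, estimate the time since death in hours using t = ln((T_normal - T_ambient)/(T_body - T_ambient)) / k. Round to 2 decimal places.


Using Newton's law of cooling:
t = ln((T_normal - T_ambient) / (T_body - T_ambient)) / k
T_normal - T_ambient = 21.3
T_body - T_ambient = 15.9
Ratio = 1.339623
ln(ratio) = 0.292388
t = 0.292388 / 0.117 = 2.50 hours

2.50


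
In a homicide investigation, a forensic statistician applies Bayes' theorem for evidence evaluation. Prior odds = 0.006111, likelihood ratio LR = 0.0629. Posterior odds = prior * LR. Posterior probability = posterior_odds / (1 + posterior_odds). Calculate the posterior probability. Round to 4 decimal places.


Bayesian evidence evaluation:
Posterior odds = prior_odds * LR = 0.006111 * 0.0629 = 0.0003843819
Posterior probability = posterior_odds / (1 + posterior_odds)
= 0.0003843819 / (1 + 0.0003843819)
= 0.0003843819 / 1.0003843819
= 0.0004

0.0004


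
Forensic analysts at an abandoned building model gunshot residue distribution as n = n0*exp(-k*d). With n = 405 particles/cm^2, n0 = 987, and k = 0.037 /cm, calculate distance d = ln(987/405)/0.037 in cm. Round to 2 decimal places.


GSR distance calculation:
n0/n = 987 / 405 = 2.437037
ln(n0/n) = 0.890783
d = 0.890783 / 0.037 = 24.08 cm

24.08


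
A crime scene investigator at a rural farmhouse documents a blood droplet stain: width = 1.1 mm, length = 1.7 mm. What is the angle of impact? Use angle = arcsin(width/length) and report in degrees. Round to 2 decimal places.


Blood spatter impact angle calculation:
width / length = 1.1 / 1.7 = 0.647059
angle = arcsin(0.647059)
angle = 40.32 degrees

40.32


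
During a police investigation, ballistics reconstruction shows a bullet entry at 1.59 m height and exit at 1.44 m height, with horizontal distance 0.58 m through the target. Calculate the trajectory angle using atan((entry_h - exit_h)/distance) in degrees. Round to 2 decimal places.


Bullet trajectory angle:
Height difference = 1.59 - 1.44 = 0.15 m
angle = atan(0.15 / 0.58)
angle = atan(0.258621)
angle = 14.50 degrees

14.50


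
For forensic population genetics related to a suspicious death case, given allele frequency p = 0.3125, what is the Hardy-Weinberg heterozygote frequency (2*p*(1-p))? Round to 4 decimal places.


Hardy-Weinberg heterozygote frequency:
q = 1 - p = 1 - 0.3125 = 0.6875
2pq = 2 * 0.3125 * 0.6875 = 0.4297

0.4297


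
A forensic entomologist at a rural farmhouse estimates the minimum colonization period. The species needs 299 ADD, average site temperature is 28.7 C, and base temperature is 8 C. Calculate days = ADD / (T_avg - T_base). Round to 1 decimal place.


Insect development time:
Effective temperature = avg_temp - T_base = 28.7 - 8 = 20.7 C
Days = ADD / effective_temp = 299 / 20.7 = 14.4 days

14.4


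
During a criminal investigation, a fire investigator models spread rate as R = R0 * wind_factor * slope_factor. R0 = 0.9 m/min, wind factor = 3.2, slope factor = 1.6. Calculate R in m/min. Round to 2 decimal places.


Fire spread rate calculation:
R = R0 * wind_factor * slope_factor
= 0.9 * 3.2 * 1.6
= 2.88 * 1.6
= 4.61 m/min

4.61


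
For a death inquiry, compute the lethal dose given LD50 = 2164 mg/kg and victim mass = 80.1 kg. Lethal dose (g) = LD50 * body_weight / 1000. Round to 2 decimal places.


Lethal dose calculation:
Lethal dose = LD50 * body_weight / 1000
= 2164 * 80.1 / 1000
= 173336.4 / 1000
= 173.34 g

173.34


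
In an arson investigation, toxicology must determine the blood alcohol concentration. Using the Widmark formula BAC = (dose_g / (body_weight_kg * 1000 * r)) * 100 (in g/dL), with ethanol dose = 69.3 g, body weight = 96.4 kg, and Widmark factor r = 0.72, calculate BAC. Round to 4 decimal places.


Applying the Widmark formula:
BAC = (dose_g / (body_wt * 1000 * r)) * 100
Denominator = 96.4 * 1000 * 0.72 = 69408
BAC = (69.3 / 69408) * 100
BAC = 0.0998 g/dL

0.0998


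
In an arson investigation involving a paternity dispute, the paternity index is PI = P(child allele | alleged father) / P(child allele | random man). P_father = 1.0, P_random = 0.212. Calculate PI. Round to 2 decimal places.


Paternity Index calculation:
PI = P(allele|father) / P(allele|random)
PI = 1.0 / 0.212
PI = 4.72

4.72


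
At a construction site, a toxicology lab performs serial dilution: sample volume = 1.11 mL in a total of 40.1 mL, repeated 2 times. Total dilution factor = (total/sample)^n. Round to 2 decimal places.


Dilution factor calculation:
Single dilution = V_total / V_sample = 40.1 / 1.11 ≈ 36.126126
Number of dilutions = 2
Total DF = (40.1 / 1.11)^2 (full precision, rounded at the end) = 1305.10

1305.10


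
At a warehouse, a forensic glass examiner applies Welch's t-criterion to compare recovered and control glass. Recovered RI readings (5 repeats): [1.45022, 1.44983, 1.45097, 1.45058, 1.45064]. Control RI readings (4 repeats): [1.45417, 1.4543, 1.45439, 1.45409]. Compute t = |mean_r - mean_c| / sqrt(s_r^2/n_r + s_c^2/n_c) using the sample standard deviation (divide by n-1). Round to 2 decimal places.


Welch's t-criterion for glass RI comparison:
Recovered mean = sum / n_r = 7.25224 / 5 = 1.450448
Control mean = sum / n_c = 5.81695 / 4 = 1.4542375
Recovered sample variance s_r^2 = 1.9017e-07
Control sample variance s_c^2 = 1.7825e-08
Welch SE (unpooled) = sqrt(s_r^2/n_r + s_c^2/n_c) = sqrt(3.8034e-08 + 4.45625e-09) = sqrt(4.24902e-08) = 0.000206132
|mean_r - mean_c| = 0.0037895
t = 0.0037895 / 0.000206132 = 18.38

18.38


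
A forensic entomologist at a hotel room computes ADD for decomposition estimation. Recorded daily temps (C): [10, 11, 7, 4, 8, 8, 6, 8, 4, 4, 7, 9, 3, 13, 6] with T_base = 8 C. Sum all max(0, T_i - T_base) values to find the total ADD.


Computing ADD day by day:
Day 1: max(0, 10 - 8) = 2
Day 2: max(0, 11 - 8) = 3
Day 3: max(0, 7 - 8) = 0
Day 4: max(0, 4 - 8) = 0
Day 5: max(0, 8 - 8) = 0
Day 6: max(0, 8 - 8) = 0
Day 7: max(0, 6 - 8) = 0
Day 8: max(0, 8 - 8) = 0
Day 9: max(0, 4 - 8) = 0
Day 10: max(0, 4 - 8) = 0
Day 11: max(0, 7 - 8) = 0
Day 12: max(0, 9 - 8) = 1
Day 13: max(0, 3 - 8) = 0
Day 14: max(0, 13 - 8) = 5
Day 15: max(0, 6 - 8) = 0
Total ADD = 11

11


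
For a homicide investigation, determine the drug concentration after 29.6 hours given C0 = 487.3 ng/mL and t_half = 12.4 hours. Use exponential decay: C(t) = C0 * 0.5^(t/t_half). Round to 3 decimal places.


Drug concentration decay:
Number of half-lives = t / t_half = 29.6 / 12.4 = 2.387097
Decay factor = 0.5^2.387097 = 0.19116668
C(t) = 487.3 * 0.19116668 = 93.156 ng/mL

93.156


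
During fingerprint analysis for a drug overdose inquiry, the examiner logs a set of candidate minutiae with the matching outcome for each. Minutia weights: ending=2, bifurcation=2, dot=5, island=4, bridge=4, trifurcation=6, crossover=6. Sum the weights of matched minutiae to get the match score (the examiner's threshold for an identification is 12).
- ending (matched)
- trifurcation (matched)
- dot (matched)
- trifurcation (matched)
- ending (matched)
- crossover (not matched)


Weighted minutiae match score:
  ending: matched, +2 (running total 2)
  trifurcation: matched, +6 (running total 8)
  dot: matched, +5 (running total 13)
  trifurcation: matched, +6 (running total 19)
  ending: matched, +2 (running total 21)
  crossover: not matched, +0
Total score = 21
Threshold = 12; verdict = identification

21


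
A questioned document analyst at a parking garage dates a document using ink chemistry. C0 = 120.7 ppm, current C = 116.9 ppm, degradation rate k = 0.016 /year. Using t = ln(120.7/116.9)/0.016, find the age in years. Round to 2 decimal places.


Document age estimation:
C0/C = 120.7 / 116.9 = 1.032506
ln(C0/C) = 0.031989
t = 0.031989 / 0.016 = 2.00 years

2.00


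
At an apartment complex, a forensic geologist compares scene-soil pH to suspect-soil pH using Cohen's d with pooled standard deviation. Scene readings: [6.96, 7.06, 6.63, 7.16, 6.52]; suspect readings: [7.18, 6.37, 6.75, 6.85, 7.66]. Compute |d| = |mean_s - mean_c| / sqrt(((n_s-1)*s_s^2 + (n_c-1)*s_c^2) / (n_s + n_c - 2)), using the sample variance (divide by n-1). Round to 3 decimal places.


Pooled-variance Cohen's d for soil pH comparison:
Scene mean = 34.33 / 5 = 6.866
Suspect mean = 34.81 / 5 = 6.962
Scene sample variance s_s^2 = 0.07708
Suspect sample variance s_c^2 = 0.23567
Pooled variance = ((n_s-1)*s_s^2 + (n_c-1)*s_c^2) / (n_s + n_c - 2) = 0.156375
Pooled SD = sqrt(0.156375) = 0.395443
Mean difference = -0.096
|d| = |-0.096| / 0.395443 = 0.243

0.243


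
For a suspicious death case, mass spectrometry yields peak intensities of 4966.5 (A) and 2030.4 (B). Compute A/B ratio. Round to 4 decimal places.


Spectral peak ratio:
Peak A = 4966.5 counts
Peak B = 2030.4 counts
Ratio = 4966.5 / 2030.4 = 2.4461

2.4461


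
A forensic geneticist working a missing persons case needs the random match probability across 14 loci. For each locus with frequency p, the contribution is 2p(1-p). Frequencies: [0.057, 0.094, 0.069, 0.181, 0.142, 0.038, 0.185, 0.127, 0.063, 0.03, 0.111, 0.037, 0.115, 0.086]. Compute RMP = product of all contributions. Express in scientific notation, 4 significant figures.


Computing RMP for 14 loci:
Locus 1: 2 * 0.057 * 0.943 = 0.107502
Locus 2: 2 * 0.094 * 0.906 = 0.170328
Locus 3: 2 * 0.069 * 0.931 = 0.128478
Locus 4: 2 * 0.181 * 0.819 = 0.296478
Locus 5: 2 * 0.142 * 0.858 = 0.243672
Locus 6: 2 * 0.038 * 0.962 = 0.073112
Locus 7: 2 * 0.185 * 0.815 = 0.30155
Locus 8: 2 * 0.127 * 0.873 = 0.221742
Locus 9: 2 * 0.063 * 0.937 = 0.118062
Locus 10: 2 * 0.03 * 0.97 = 0.0582
Locus 11: 2 * 0.111 * 0.889 = 0.197358
Locus 12: 2 * 0.037 * 0.963 = 0.071262
Locus 13: 2 * 0.115 * 0.885 = 0.20355
Locus 14: 2 * 0.086 * 0.914 = 0.157208
RMP = 2.569e-12

2.569e-12


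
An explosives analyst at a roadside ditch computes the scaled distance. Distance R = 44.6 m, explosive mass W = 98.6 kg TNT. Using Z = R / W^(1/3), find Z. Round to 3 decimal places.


Scaled distance calculation:
W^(1/3) = 98.6^(1/3) = 4.619826
Z = R / W^(1/3) = 44.6 / 4.619826
Z = 9.654 m/kg^(1/3)

9.654


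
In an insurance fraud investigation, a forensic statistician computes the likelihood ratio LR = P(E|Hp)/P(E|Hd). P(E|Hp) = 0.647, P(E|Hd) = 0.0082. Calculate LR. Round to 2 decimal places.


Likelihood ratio calculation:
LR = P(E|Hp) / P(E|Hd)
LR = 0.647 / 0.0082
LR = 78.90

78.90


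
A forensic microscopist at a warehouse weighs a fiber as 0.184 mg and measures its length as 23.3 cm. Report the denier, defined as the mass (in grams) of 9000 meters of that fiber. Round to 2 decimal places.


Denier calculation:
Mass in grams = 0.184 mg / 1000 = 0.000184 g
Length in meters = 23.3 cm / 100 = 0.233 m
Linear density = mass / length = 0.000184 / 0.233 = 0.0007897 g/m
Denier = (g/m) * 9000 = 0.0007897 * 9000 = 7.11

7.11


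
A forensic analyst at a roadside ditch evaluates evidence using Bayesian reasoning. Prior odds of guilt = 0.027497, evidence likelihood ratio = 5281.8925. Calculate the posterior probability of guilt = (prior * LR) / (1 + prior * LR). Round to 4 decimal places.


Bayesian evidence evaluation:
Posterior odds = prior_odds * LR = 0.027497 * 5281.8925 = 145.2362
Posterior probability = posterior_odds / (1 + posterior_odds)
= 145.2362 / (1 + 145.2362)
= 145.2362 / 146.2362
= 0.9932

0.9932


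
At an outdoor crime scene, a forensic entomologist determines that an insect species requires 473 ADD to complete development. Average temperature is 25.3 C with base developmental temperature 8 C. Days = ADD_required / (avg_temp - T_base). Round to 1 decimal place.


Insect development time:
Effective temperature = avg_temp - T_base = 25.3 - 8 = 17.3 C
Days = ADD / effective_temp = 473 / 17.3 = 27.3 days

27.3


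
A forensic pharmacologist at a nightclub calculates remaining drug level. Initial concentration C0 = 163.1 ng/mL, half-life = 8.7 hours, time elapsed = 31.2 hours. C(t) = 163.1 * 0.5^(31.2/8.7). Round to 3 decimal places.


Drug concentration decay:
Number of half-lives = t / t_half = 31.2 / 8.7 = 3.586207
Decay factor = 0.5^3.586207 = 0.08326148
C(t) = 163.1 * 0.08326148 = 13.580 ng/mL

13.580


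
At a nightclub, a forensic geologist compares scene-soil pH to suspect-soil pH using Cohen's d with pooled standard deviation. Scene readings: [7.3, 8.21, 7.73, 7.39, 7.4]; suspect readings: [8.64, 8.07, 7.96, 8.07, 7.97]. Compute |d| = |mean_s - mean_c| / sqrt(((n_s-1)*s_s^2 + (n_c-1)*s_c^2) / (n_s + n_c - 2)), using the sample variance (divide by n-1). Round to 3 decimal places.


Pooled-variance Cohen's d for soil pH comparison:
Scene mean = 38.03 / 5 = 7.606
Suspect mean = 40.71 / 5 = 8.142
Scene sample variance s_s^2 = 0.14073
Suspect sample variance s_c^2 = 0.08027
Pooled variance = ((n_s-1)*s_s^2 + (n_c-1)*s_c^2) / (n_s + n_c - 2) = 0.1105
Pooled SD = sqrt(0.1105) = 0.332415
Mean difference = -0.536
|d| = |-0.536| / 0.332415 = 1.612

1.612


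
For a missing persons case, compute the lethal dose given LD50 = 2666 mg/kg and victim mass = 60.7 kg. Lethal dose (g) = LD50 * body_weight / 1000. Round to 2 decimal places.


Lethal dose calculation:
Lethal dose = LD50 * body_weight / 1000
= 2666 * 60.7 / 1000
= 161826.2 / 1000
= 161.83 g

161.83


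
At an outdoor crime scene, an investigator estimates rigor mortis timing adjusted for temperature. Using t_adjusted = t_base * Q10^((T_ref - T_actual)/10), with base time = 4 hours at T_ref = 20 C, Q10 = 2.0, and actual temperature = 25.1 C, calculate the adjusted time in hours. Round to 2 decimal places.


Rigor mortis time adjustment:
Exponent = (T_ref - T_actual) / 10 = (20 - 25.1) / 10 = -0.51
Q10 factor = 2.0^-0.51 = 0.70222
t_adjusted = 4 * 0.70222 = 2.81 hours

2.81


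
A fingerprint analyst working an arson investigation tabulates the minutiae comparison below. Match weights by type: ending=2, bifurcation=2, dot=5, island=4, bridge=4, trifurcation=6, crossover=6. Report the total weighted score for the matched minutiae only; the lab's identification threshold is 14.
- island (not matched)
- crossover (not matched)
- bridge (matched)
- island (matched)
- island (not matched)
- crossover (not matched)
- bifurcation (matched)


Weighted minutiae match score:
  island: not matched, +0
  crossover: not matched, +0
  bridge: matched, +4 (running total 4)
  island: matched, +4 (running total 8)
  island: not matched, +0
  crossover: not matched, +0
  bifurcation: matched, +2 (running total 10)
Total score = 10
Threshold = 14; verdict = inconclusive

10


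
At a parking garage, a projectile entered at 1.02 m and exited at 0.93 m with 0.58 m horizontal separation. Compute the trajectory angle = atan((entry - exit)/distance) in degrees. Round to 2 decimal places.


Bullet trajectory angle:
Height difference = 1.02 - 0.93 = 0.09 m
angle = atan(0.09 / 0.58)
angle = atan(0.155172)
angle = 8.82 degrees

8.82


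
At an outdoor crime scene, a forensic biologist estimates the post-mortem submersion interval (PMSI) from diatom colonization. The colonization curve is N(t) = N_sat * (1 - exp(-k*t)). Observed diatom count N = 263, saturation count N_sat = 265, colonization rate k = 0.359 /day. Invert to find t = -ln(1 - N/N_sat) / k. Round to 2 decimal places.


PMSI from diatom colonization curve:
N / N_sat = 263 / 265 = 0.992453
1 - N/N_sat = 0.007547
ln(1 - N/N_sat) = -4.886605
t = -ln(1 - N/N_sat) / k = -(-4.886605) / 0.359 = 13.61 days

13.61


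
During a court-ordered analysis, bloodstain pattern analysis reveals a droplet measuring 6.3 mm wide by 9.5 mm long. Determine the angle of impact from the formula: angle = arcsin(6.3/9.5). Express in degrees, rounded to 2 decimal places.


Blood spatter impact angle calculation:
width / length = 6.3 / 9.5 = 0.663158
angle = arcsin(0.663158)
angle = 41.54 degrees

41.54


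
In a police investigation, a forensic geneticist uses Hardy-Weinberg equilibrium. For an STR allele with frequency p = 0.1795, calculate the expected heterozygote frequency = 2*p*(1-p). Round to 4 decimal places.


Hardy-Weinberg heterozygote frequency:
q = 1 - p = 1 - 0.1795 = 0.8205
2pq = 2 * 0.1795 * 0.8205 = 0.2946

0.2946


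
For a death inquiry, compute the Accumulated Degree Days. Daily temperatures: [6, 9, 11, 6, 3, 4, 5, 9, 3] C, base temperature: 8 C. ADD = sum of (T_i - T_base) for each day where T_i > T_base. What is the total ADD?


Computing ADD day by day:
Day 1: max(0, 6 - 8) = 0
Day 2: max(0, 9 - 8) = 1
Day 3: max(0, 11 - 8) = 3
Day 4: max(0, 6 - 8) = 0
Day 5: max(0, 3 - 8) = 0
Day 6: max(0, 4 - 8) = 0
Day 7: max(0, 5 - 8) = 0
Day 8: max(0, 9 - 8) = 1
Day 9: max(0, 3 - 8) = 0
Total ADD = 5

5


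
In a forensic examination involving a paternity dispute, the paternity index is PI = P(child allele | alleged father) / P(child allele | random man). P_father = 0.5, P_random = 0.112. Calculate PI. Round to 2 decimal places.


Paternity Index calculation:
PI = P(allele|father) / P(allele|random)
PI = 0.5 / 0.112
PI = 4.46

4.46


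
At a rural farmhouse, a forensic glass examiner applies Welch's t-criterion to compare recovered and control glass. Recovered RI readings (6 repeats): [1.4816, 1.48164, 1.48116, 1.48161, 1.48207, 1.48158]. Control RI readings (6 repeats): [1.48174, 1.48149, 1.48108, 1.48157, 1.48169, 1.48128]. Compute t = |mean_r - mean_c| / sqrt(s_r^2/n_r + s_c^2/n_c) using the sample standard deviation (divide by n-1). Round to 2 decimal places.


Welch's t-criterion for glass RI comparison:
Recovered mean = sum / n_r = 8.88966 / 6 = 1.48161
Control mean = sum / n_c = 8.88885 / 6 = 1.481475
Recovered sample variance s_r^2 = 8.32e-08
Control sample variance s_c^2 = 6.395e-08
Welch SE (unpooled) = sqrt(s_r^2/n_r + s_c^2/n_c) = sqrt(1.38667e-08 + 1.06583e-08) = sqrt(2.4525e-08) = 0.000156605
|mean_r - mean_c| = 0.000135
t = 0.000135 / 0.000156605 = 0.86

0.86


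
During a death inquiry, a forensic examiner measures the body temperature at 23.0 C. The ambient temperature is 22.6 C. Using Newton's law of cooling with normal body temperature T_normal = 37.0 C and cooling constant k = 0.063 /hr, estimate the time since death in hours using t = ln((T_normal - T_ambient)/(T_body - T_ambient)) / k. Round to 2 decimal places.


Using Newton's law of cooling:
t = ln((T_normal - T_ambient) / (T_body - T_ambient)) / k
T_normal - T_ambient = 14.4
T_body - T_ambient = 0.4
Ratio = 36
ln(ratio) = 3.583519
t = 3.583519 / 0.063 = 56.88 hours

56.88


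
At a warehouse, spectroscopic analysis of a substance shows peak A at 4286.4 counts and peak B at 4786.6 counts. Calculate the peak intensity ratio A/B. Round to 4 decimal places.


Spectral peak ratio:
Peak A = 4286.4 counts
Peak B = 4786.6 counts
Ratio = 4286.4 / 4786.6 = 0.8955

0.8955


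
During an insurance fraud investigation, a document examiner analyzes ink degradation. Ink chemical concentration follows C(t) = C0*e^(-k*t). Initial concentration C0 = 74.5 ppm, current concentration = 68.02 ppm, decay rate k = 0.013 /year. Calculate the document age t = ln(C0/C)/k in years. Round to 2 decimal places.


Document age estimation:
C0/C = 74.5 / 68.02 = 1.095266
ln(C0/C) = 0.090997
t = 0.090997 / 0.013 = 7.00 years

7.00


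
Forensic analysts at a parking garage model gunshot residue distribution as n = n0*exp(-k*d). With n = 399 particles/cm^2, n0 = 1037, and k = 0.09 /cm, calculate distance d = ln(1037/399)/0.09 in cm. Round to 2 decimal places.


GSR distance calculation:
n0/n = 1037 / 399 = 2.598997
ln(n0/n) = 0.955126
d = 0.955126 / 0.09 = 10.61 cm

10.61


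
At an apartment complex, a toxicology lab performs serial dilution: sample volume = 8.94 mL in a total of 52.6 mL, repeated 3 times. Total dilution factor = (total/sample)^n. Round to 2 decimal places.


Dilution factor calculation:
Single dilution = V_total / V_sample = 52.6 / 8.94 ≈ 5.883669
Number of dilutions = 3
Total DF = (52.6 / 8.94)^3 (full precision, rounded at the end) = 203.68

203.68


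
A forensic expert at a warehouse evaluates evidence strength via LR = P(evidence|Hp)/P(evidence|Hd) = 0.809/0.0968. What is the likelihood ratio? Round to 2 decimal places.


Likelihood ratio calculation:
LR = P(E|Hp) / P(E|Hd)
LR = 0.809 / 0.0968
LR = 8.36

8.36
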